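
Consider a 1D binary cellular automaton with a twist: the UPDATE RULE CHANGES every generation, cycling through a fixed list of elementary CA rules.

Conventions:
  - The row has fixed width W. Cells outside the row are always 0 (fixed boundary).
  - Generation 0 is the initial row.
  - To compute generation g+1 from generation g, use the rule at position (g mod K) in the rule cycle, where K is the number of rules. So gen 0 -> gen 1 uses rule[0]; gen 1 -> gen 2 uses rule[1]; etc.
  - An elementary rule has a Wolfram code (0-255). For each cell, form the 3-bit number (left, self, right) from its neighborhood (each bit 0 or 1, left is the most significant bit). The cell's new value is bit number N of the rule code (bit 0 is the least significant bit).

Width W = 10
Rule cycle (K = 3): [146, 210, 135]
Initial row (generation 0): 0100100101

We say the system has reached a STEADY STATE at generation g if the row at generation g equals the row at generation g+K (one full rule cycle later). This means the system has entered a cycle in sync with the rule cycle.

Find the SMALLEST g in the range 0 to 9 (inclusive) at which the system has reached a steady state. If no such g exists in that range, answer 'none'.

Answer: none

Derivation:
Gen 0: 0100100101
Gen 1 (rule 146): 1011011000
Gen 2 (rule 210): 0001001100
Gen 3 (rule 135): 1111010001
Gen 4 (rule 146): 0110001010
Gen 5 (rule 210): 1011010001
Gen 6 (rule 135): 1000010111
Gen 7 (rule 146): 0100100010
Gen 8 (rule 210): 1011010101
Gen 9 (rule 135): 1000010101
Gen 10 (rule 146): 0100100000
Gen 11 (rule 210): 1011010000
Gen 12 (rule 135): 1000010111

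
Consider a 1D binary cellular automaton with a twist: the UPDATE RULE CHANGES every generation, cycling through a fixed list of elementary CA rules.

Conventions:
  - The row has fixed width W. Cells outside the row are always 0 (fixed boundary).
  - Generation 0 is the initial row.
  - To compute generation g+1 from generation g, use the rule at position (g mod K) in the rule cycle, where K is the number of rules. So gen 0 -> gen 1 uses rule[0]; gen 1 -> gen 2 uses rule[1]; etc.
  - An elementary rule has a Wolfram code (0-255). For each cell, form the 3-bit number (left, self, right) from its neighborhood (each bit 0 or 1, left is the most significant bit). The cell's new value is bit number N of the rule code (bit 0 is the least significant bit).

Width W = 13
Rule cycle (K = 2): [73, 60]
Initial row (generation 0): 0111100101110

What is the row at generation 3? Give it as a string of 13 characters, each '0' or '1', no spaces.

Answer: 0110110101001

Derivation:
Gen 0: 0111100101110
Gen 1 (rule 73): 0100100001010
Gen 2 (rule 60): 0110110001111
Gen 3 (rule 73): 0110110101001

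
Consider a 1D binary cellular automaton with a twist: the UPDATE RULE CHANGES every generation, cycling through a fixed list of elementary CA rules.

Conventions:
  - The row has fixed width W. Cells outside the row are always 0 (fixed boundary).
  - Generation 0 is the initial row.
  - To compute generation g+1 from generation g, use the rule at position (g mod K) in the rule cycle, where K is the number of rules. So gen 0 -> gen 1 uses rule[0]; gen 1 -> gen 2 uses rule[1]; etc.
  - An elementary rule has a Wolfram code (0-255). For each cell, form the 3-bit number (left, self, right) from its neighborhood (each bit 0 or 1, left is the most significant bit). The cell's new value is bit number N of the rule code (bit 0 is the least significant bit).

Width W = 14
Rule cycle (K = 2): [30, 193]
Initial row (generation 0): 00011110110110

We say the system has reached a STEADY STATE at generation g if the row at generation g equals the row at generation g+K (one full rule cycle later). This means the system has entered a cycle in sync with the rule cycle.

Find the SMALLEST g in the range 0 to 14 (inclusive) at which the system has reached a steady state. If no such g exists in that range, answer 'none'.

Gen 0: 00011110110110
Gen 1 (rule 30): 00110000100101
Gen 2 (rule 193): 10010110000000
Gen 3 (rule 30): 11110101000000
Gen 4 (rule 193): 01110000011111
Gen 5 (rule 30): 11001000110000
Gen 6 (rule 193): 01000010010111
Gen 7 (rule 30): 11100111110100
Gen 8 (rule 193): 01100011110001
Gen 9 (rule 30): 11010110001011
Gen 10 (rule 193): 01000010100001
Gen 11 (rule 30): 11100110110011
Gen 12 (rule 193): 01100010010001
Gen 13 (rule 30): 11010111111011
Gen 14 (rule 193): 01000011111001
Gen 15 (rule 30): 11100110000111
Gen 16 (rule 193): 01100010110011

Answer: none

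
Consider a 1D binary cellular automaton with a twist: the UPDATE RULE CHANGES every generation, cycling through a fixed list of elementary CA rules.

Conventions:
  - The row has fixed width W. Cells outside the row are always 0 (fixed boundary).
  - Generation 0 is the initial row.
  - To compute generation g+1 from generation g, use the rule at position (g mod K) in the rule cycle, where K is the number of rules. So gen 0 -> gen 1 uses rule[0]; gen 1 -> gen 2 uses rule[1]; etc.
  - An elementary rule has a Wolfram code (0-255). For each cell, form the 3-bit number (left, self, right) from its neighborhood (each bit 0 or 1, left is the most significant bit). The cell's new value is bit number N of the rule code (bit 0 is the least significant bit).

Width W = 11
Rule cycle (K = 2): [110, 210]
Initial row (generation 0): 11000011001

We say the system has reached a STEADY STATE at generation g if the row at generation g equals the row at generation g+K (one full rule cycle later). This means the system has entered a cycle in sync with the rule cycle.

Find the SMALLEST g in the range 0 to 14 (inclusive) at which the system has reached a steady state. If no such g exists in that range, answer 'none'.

Answer: none

Derivation:
Gen 0: 11000011001
Gen 1 (rule 110): 11000111011
Gen 2 (rule 210): 01101011001
Gen 3 (rule 110): 11111111011
Gen 4 (rule 210): 01111111001
Gen 5 (rule 110): 11000001011
Gen 6 (rule 210): 01100010001
Gen 7 (rule 110): 11100110011
Gen 8 (rule 210): 01111011101
Gen 9 (rule 110): 11001110111
Gen 10 (rule 210): 01110110011
Gen 11 (rule 110): 11011110111
Gen 12 (rule 210): 01001110011
Gen 13 (rule 110): 11011010111
Gen 14 (rule 210): 01001000011
Gen 15 (rule 110): 11011000111
Gen 16 (rule 210): 01001101011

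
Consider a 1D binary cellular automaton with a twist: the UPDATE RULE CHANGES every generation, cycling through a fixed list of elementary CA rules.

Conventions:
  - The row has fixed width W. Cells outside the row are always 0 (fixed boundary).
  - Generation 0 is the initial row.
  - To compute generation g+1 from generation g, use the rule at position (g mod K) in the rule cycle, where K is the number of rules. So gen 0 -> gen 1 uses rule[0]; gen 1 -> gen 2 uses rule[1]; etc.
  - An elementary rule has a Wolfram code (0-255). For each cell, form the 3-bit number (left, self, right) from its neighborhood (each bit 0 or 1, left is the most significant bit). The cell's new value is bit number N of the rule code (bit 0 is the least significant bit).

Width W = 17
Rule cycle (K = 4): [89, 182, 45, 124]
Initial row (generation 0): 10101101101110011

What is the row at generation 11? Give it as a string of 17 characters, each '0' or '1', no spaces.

Answer: 10111111110011110

Derivation:
Gen 0: 10101101101110011
Gen 1 (rule 89): 00001101101011011
Gen 2 (rule 182): 00010010011100100
Gen 3 (rule 45): 11010010010000101
Gen 4 (rule 124): 11111011011000111
Gen 5 (rule 89): 10001011011110101
Gen 6 (rule 182): 11011100101101111
Gen 7 (rule 45): 10110000111011000
Gen 8 (rule 124): 11111000101111100
Gen 9 (rule 89): 10001110001000111
Gen 10 (rule 182): 11010101011101010
Gen 11 (rule 45): 10111111110011110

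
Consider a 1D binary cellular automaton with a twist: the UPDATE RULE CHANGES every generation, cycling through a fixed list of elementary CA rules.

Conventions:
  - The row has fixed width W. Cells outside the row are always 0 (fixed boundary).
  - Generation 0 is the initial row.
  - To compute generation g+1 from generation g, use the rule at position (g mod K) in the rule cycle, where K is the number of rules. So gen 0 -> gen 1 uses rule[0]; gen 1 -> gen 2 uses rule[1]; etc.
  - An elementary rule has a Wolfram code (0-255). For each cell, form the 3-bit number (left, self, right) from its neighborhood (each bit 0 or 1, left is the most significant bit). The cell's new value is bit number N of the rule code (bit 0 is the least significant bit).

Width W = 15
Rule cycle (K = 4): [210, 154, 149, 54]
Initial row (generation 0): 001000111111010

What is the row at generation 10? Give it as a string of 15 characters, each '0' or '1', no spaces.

Gen 0: 001000111111010
Gen 1 (rule 210): 010101011111001
Gen 2 (rule 154): 100000011110110
Gen 3 (rule 149): 111111001100001
Gen 4 (rule 54): 000000110010011
Gen 5 (rule 210): 000001011101101
Gen 6 (rule 154): 000010011001000
Gen 7 (rule 149): 111011000101111
Gen 8 (rule 54): 000100101110000
Gen 9 (rule 210): 001011000111000
Gen 10 (rule 154): 010010101110100

Answer: 010010101110100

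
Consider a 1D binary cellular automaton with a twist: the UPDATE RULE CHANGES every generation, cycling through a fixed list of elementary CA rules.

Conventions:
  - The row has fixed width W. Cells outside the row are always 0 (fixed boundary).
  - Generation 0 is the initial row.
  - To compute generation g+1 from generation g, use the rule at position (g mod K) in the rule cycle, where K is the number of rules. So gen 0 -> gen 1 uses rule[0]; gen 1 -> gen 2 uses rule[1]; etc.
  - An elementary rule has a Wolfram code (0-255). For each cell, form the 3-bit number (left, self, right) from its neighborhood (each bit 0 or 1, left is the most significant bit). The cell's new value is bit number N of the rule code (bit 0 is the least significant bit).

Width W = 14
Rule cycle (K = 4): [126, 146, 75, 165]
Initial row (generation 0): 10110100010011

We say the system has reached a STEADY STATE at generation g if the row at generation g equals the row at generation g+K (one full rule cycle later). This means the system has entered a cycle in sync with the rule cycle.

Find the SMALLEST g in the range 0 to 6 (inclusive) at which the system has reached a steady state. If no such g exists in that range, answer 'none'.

Gen 0: 10110100010011
Gen 1 (rule 126): 11111110111111
Gen 2 (rule 146): 01111100011110
Gen 3 (rule 75): 11000101110010
Gen 4 (rule 165): 00010110100010
Gen 5 (rule 126): 00111111110111
Gen 6 (rule 146): 01011111100010
Gen 7 (rule 75): 10010000101100
Gen 8 (rule 165): 10010110110001
Gen 9 (rule 126): 11111111111011
Gen 10 (rule 146): 01111111110000

Answer: none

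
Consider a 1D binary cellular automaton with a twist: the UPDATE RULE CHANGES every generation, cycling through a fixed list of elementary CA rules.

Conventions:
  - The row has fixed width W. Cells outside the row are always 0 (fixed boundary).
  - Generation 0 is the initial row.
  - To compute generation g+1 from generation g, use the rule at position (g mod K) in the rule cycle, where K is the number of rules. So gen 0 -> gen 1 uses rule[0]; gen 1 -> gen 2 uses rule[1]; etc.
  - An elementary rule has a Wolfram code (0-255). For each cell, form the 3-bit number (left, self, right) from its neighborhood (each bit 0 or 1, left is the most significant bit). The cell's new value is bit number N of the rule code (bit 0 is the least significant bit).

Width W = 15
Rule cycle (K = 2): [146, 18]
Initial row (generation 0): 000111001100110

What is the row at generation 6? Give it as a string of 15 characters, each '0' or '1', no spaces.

Gen 0: 000111001100110
Gen 1 (rule 146): 001010110011001
Gen 2 (rule 18): 010000001100110
Gen 3 (rule 146): 101000010011001
Gen 4 (rule 18): 000100101100110
Gen 5 (rule 146): 001011000011001
Gen 6 (rule 18): 010000100100110

Answer: 010000100100110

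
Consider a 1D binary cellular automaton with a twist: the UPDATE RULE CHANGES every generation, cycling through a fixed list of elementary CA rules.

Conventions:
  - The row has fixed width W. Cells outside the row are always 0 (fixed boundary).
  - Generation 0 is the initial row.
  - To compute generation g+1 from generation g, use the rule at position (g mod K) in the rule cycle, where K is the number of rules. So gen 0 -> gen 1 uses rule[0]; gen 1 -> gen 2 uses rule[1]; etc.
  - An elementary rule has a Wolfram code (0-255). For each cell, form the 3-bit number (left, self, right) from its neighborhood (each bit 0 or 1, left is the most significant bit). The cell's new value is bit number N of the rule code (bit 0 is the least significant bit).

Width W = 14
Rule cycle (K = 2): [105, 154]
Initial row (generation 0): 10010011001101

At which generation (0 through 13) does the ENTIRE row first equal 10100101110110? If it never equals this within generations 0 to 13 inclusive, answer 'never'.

Answer: 5

Derivation:
Gen 0: 10010011001101
Gen 1 (rule 105): 00000011001110
Gen 2 (rule 154): 00000110111101
Gen 3 (rule 105): 11110111100110
Gen 4 (rule 154): 11100111011101
Gen 5 (rule 105): 10100101110110
Gen 6 (rule 154): 00011001100101
Gen 7 (rule 105): 11011001100010
Gen 8 (rule 154): 10010111010101
Gen 9 (rule 105): 00001101101010
Gen 10 (rule 154): 00011001000001
Gen 11 (rule 105): 11011000011100
Gen 12 (rule 154): 10010100111010
Gen 13 (rule 105): 00001000101100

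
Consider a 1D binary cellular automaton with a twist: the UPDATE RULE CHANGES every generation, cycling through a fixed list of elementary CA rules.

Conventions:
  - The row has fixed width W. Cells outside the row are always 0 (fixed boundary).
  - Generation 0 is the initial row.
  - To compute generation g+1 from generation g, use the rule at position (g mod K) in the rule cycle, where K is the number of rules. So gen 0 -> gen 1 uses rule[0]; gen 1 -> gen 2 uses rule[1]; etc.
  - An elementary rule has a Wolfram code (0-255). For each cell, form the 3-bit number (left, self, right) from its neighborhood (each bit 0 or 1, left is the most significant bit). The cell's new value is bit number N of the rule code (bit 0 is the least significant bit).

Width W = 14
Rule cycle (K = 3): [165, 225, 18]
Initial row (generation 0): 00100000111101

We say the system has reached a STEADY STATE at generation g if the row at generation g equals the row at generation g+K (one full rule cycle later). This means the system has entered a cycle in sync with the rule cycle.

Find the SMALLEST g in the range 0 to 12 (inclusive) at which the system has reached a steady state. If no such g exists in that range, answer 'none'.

Answer: 6

Derivation:
Gen 0: 00100000111101
Gen 1 (rule 165): 10101110011011
Gen 2 (rule 225): 01010110001101
Gen 3 (rule 18): 10000001010000
Gen 4 (rule 165): 10111101110111
Gen 5 (rule 225): 01011110111011
Gen 6 (rule 18): 10000000000000
Gen 7 (rule 165): 10111111111111
Gen 8 (rule 225): 01011111111111
Gen 9 (rule 18): 10000000000000
Gen 10 (rule 165): 10111111111111
Gen 11 (rule 225): 01011111111111
Gen 12 (rule 18): 10000000000000
Gen 13 (rule 165): 10111111111111
Gen 14 (rule 225): 01011111111111
Gen 15 (rule 18): 10000000000000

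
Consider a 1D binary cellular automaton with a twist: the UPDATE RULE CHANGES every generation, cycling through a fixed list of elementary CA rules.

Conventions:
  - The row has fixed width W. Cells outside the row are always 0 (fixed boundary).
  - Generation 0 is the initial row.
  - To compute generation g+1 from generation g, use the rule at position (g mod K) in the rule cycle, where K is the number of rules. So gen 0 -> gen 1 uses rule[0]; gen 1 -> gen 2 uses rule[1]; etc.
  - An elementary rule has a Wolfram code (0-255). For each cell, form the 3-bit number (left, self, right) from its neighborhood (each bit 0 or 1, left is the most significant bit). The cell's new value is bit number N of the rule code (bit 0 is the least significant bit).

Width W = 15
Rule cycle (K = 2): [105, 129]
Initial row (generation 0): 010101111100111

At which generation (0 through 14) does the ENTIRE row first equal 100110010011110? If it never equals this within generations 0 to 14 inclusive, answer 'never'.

Gen 0: 010101111100111
Gen 1 (rule 105): 001011000100101
Gen 2 (rule 129): 100000010000000
Gen 3 (rule 105): 001111000111111
Gen 4 (rule 129): 100110010011110
Gen 5 (rule 105): 000110000010010
Gen 6 (rule 129): 110000111000000
Gen 7 (rule 105): 110110101011111
Gen 8 (rule 129): 000000000001110
Gen 9 (rule 105): 111111111101010
Gen 10 (rule 129): 011111111000000
Gen 11 (rule 105): 010000001011111
Gen 12 (rule 129): 000111100001110
Gen 13 (rule 105): 110100101101010
Gen 14 (rule 129): 000000000000000

Answer: 4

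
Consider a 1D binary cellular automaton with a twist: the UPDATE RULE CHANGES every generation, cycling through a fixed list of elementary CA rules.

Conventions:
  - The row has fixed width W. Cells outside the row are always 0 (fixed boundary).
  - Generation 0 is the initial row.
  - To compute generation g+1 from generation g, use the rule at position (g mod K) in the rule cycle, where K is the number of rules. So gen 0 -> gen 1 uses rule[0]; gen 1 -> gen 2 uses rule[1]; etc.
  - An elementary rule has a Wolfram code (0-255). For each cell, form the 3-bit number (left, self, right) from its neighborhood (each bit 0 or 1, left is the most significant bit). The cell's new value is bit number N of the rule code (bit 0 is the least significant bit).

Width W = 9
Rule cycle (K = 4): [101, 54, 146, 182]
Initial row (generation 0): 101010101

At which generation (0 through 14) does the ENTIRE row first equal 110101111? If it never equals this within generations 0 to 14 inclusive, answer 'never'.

Answer: never

Derivation:
Gen 0: 101010101
Gen 1 (rule 101): 111111111
Gen 2 (rule 54): 000000000
Gen 3 (rule 146): 000000000
Gen 4 (rule 182): 000000000
Gen 5 (rule 101): 111111111
Gen 6 (rule 54): 000000000
Gen 7 (rule 146): 000000000
Gen 8 (rule 182): 000000000
Gen 9 (rule 101): 111111111
Gen 10 (rule 54): 000000000
Gen 11 (rule 146): 000000000
Gen 12 (rule 182): 000000000
Gen 13 (rule 101): 111111111
Gen 14 (rule 54): 000000000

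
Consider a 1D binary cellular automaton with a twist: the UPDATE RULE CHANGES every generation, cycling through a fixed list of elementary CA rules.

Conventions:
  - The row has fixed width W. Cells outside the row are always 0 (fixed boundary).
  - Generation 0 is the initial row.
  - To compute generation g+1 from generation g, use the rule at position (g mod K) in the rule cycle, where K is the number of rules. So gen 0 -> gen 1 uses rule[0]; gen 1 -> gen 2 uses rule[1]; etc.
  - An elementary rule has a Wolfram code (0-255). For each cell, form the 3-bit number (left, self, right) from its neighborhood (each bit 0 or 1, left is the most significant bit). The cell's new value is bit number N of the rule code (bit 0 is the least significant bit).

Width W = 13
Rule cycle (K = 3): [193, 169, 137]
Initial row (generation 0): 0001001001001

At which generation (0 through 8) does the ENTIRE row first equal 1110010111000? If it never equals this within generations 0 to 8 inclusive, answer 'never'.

Gen 0: 0001001001001
Gen 1 (rule 193): 1100000000000
Gen 2 (rule 169): 1001111111111
Gen 3 (rule 137): 0001111111110
Gen 4 (rule 193): 1100111111110
Gen 5 (rule 169): 1000111111100
Gen 6 (rule 137): 0010111111001
Gen 7 (rule 193): 1000011111000
Gen 8 (rule 169): 0011011110011

Answer: never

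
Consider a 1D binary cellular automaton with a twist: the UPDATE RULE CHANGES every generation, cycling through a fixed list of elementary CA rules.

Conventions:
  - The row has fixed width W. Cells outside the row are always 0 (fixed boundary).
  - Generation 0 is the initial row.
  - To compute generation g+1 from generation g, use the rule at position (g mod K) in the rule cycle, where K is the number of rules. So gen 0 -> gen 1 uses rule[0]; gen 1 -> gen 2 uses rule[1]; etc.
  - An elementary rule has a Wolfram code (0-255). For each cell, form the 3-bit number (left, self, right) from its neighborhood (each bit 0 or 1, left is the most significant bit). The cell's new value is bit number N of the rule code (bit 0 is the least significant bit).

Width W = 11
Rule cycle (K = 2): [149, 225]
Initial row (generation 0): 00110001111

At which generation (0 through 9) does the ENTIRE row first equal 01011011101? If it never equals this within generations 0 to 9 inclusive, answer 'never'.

Gen 0: 00110001111
Gen 1 (rule 149): 10001100110
Gen 2 (rule 225): 00100100010
Gen 3 (rule 149): 10110111011
Gen 4 (rule 225): 01011011101
Gen 5 (rule 149): 01000001001
Gen 6 (rule 225): 00011100000
Gen 7 (rule 149): 11001011111
Gen 8 (rule 225): 01000101111
Gen 9 (rule 149): 01110100110

Answer: 4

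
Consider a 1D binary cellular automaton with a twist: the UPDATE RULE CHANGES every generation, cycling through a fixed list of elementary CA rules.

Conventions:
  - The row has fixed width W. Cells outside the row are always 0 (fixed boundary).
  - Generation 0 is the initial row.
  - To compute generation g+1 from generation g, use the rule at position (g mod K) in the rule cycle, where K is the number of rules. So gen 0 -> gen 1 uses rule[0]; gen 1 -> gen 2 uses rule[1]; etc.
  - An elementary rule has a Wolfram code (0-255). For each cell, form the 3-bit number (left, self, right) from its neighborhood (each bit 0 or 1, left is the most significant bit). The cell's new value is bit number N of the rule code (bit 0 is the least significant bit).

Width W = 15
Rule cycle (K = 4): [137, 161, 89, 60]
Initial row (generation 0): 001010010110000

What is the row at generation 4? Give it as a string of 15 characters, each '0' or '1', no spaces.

Gen 0: 001010010110000
Gen 1 (rule 137): 100000000100111
Gen 2 (rule 161): 001111110000010
Gen 3 (rule 89): 101000011111001
Gen 4 (rule 60): 111100010000101

Answer: 111100010000101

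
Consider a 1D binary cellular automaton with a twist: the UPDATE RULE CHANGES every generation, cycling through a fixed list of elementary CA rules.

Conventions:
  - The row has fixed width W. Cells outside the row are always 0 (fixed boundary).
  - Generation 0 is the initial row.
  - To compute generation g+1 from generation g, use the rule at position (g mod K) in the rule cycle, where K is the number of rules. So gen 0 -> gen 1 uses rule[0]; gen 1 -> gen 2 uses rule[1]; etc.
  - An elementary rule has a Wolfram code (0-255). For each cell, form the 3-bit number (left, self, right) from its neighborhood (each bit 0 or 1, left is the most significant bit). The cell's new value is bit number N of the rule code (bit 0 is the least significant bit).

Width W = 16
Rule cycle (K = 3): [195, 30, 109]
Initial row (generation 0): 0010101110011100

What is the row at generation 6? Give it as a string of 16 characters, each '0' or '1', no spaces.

Answer: 1111001111110011

Derivation:
Gen 0: 0010101110011100
Gen 1 (rule 195): 1100000110101101
Gen 2 (rule 30): 1010001100101001
Gen 3 (rule 109): 1110101100111001
Gen 4 (rule 195): 0110000101011010
Gen 5 (rule 30): 1101001101010011
Gen 6 (rule 109): 1111001111110011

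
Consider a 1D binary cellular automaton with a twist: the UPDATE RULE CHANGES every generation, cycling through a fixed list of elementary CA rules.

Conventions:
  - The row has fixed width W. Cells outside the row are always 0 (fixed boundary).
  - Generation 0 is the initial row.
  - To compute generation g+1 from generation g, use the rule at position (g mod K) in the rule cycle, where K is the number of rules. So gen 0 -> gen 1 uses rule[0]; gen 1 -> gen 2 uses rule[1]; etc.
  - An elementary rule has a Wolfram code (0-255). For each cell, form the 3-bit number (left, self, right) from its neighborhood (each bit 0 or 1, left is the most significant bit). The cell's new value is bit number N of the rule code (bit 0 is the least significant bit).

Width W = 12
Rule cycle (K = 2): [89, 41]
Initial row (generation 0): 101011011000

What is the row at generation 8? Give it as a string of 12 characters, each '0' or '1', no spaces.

Gen 0: 101011011000
Gen 1 (rule 89): 000011011111
Gen 2 (rule 41): 111010110000
Gen 3 (rule 89): 101000111111
Gen 4 (rule 41): 010010100000
Gen 5 (rule 89): 001000011111
Gen 6 (rule 41): 100011010000
Gen 7 (rule 89): 011011001111
Gen 8 (rule 41): 010110001000

Answer: 010110001000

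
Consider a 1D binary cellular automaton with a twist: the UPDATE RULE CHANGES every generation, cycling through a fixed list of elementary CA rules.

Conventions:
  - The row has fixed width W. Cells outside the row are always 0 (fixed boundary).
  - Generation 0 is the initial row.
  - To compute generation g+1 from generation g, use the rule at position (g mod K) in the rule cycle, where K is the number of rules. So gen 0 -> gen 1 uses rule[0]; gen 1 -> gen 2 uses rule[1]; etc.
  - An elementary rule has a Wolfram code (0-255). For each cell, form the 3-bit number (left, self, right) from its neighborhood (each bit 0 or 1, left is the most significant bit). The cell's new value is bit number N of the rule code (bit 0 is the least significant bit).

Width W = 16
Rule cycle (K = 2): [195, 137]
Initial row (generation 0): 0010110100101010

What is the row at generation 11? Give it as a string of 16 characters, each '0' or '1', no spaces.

Gen 0: 0010110100101010
Gen 1 (rule 195): 1100010001000000
Gen 2 (rule 137): 1001000100011111
Gen 3 (rule 195): 0010011001101111
Gen 4 (rule 137): 1000010001001110
Gen 5 (rule 195): 0011100110010110
Gen 6 (rule 137): 1011000100000100
Gen 7 (rule 195): 0001011001111001
Gen 8 (rule 137): 1100010001110000
Gen 9 (rule 195): 0101100110110111
Gen 10 (rule 137): 0001000100100110
Gen 11 (rule 195): 1110011001001010

Answer: 1110011001001010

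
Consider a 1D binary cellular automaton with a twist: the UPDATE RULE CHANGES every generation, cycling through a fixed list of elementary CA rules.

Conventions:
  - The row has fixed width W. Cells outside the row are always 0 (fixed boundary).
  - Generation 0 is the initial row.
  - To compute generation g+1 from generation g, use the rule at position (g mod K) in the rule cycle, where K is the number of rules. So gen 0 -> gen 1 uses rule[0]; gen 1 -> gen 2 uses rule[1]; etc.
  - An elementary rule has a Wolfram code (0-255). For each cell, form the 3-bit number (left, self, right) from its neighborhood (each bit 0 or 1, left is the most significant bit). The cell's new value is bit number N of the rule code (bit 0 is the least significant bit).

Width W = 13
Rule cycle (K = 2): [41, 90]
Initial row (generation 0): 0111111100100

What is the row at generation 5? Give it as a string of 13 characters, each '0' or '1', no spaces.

Gen 0: 0111111100100
Gen 1 (rule 41): 0100000000001
Gen 2 (rule 90): 1010000000010
Gen 3 (rule 41): 0100111111000
Gen 4 (rule 90): 1011100001100
Gen 5 (rule 41): 0110001101001

Answer: 0110001101001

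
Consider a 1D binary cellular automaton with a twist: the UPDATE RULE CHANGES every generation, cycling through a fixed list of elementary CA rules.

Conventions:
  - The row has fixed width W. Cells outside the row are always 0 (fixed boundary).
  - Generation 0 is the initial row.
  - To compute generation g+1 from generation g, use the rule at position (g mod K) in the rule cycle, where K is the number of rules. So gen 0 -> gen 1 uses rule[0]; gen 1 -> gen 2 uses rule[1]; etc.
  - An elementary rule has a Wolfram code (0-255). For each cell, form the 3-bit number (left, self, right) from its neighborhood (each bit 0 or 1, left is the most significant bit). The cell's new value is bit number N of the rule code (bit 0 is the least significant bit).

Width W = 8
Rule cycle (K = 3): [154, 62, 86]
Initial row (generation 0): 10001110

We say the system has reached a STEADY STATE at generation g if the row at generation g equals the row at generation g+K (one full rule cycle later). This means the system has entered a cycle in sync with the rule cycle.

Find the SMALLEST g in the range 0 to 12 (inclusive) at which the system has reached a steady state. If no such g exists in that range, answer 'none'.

Gen 0: 10001110
Gen 1 (rule 154): 01011101
Gen 2 (rule 62): 11110011
Gen 3 (rule 86): 00011101
Gen 4 (rule 154): 00111000
Gen 5 (rule 62): 01100100
Gen 6 (rule 86): 10111110
Gen 7 (rule 154): 00111101
Gen 8 (rule 62): 01100011
Gen 9 (rule 86): 10110101
Gen 10 (rule 154): 00100000
Gen 11 (rule 62): 01110000
Gen 12 (rule 86): 10011000
Gen 13 (rule 154): 01110100
Gen 14 (rule 62): 11001110
Gen 15 (rule 86): 01110011

Answer: none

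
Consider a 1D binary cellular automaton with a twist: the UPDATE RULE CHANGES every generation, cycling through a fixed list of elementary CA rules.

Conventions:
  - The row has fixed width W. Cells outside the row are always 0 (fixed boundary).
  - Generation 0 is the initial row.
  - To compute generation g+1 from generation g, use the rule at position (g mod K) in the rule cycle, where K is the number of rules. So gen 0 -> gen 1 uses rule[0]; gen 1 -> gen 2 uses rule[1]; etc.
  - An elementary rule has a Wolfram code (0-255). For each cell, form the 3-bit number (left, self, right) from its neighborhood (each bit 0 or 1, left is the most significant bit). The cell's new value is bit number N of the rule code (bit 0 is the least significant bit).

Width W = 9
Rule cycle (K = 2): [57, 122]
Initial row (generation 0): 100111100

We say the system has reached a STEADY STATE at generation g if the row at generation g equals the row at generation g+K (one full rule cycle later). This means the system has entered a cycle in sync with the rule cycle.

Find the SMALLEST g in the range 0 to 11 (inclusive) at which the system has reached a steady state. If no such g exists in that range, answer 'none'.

Gen 0: 100111100
Gen 1 (rule 57): 010100011
Gen 2 (rule 122): 101010111
Gen 3 (rule 57): 010101100
Gen 4 (rule 122): 101011110
Gen 5 (rule 57): 010110001
Gen 6 (rule 122): 101111010
Gen 7 (rule 57): 011000101
Gen 8 (rule 122): 111101010
Gen 9 (rule 57): 100010101
Gen 10 (rule 122): 010101010
Gen 11 (rule 57): 001010101
Gen 12 (rule 122): 010101010
Gen 13 (rule 57): 001010101

Answer: 10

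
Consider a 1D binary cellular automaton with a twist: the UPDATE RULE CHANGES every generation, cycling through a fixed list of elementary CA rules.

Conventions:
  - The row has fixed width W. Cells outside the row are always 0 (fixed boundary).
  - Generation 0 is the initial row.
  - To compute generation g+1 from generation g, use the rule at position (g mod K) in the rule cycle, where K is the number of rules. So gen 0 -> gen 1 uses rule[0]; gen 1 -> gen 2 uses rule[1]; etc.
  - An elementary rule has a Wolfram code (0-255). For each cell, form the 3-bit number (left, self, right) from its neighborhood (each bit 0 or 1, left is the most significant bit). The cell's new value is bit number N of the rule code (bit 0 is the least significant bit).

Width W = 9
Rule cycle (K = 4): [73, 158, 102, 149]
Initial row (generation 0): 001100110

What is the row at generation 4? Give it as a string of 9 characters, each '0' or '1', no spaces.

Gen 0: 001100110
Gen 1 (rule 73): 101100110
Gen 2 (rule 158): 101011101
Gen 3 (rule 102): 111100111
Gen 4 (rule 149): 011010010

Answer: 011010010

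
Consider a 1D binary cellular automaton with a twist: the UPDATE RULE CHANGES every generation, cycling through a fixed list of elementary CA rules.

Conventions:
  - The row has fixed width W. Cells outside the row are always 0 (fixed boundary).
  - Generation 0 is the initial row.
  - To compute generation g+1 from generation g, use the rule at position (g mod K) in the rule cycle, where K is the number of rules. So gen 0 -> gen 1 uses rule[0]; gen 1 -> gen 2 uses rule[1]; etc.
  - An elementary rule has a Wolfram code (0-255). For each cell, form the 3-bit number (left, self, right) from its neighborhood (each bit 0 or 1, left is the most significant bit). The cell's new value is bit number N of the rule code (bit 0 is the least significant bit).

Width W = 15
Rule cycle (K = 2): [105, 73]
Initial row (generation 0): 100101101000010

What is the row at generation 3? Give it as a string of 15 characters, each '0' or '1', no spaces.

Answer: 101100000011111

Derivation:
Gen 0: 100101101000010
Gen 1 (rule 105): 000011110011000
Gen 2 (rule 73): 111010010011011
Gen 3 (rule 105): 101100000011111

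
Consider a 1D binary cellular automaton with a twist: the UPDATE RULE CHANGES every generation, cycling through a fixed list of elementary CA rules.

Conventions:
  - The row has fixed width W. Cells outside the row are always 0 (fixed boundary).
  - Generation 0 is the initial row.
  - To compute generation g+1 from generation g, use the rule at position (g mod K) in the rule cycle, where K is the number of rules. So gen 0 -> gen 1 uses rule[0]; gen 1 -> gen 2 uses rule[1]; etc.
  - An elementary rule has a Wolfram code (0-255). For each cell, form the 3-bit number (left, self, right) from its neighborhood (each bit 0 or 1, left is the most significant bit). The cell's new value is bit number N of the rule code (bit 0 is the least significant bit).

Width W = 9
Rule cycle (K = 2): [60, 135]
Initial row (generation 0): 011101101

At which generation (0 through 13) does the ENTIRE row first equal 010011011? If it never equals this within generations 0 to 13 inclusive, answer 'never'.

Answer: 1

Derivation:
Gen 0: 011101101
Gen 1 (rule 60): 010011011
Gen 2 (rule 135): 110100000
Gen 3 (rule 60): 101110000
Gen 4 (rule 135): 100100111
Gen 5 (rule 60): 110110100
Gen 6 (rule 135): 000000101
Gen 7 (rule 60): 000000111
Gen 8 (rule 135): 111111010
Gen 9 (rule 60): 100000111
Gen 10 (rule 135): 101111010
Gen 11 (rule 60): 111000111
Gen 12 (rule 135): 010011010
Gen 13 (rule 60): 011010111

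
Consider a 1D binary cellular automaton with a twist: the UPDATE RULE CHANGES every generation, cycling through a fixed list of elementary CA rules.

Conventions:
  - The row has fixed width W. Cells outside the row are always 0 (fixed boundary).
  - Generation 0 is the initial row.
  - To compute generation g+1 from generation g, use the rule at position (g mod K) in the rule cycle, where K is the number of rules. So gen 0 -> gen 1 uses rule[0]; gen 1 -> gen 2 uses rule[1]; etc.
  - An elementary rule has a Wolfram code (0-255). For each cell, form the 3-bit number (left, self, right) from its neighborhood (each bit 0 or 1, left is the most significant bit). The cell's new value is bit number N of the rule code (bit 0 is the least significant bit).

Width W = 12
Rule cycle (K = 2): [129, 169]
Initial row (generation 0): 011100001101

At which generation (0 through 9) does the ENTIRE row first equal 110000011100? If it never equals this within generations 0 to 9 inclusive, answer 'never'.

Gen 0: 011100001101
Gen 1 (rule 129): 001001100000
Gen 2 (rule 169): 100001001111
Gen 3 (rule 129): 001100000110
Gen 4 (rule 169): 101001110100
Gen 5 (rule 129): 000000100001
Gen 6 (rule 169): 111110001100
Gen 7 (rule 129): 011100100001
Gen 8 (rule 169): 011000001100
Gen 9 (rule 129): 000011100001

Answer: never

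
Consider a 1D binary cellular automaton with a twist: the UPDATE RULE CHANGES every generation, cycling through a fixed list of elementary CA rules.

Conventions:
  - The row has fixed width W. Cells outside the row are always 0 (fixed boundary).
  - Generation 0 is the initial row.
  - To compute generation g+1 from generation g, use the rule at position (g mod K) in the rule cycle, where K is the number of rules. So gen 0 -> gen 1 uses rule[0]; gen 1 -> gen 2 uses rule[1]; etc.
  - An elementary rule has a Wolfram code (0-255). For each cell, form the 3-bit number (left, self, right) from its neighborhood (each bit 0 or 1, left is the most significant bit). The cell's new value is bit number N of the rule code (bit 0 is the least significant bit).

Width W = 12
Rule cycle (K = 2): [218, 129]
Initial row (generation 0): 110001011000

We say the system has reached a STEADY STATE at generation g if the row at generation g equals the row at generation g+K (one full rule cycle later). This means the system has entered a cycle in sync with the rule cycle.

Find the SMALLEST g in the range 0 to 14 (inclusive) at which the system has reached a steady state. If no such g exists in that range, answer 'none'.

Answer: 7

Derivation:
Gen 0: 110001011000
Gen 1 (rule 218): 111010011100
Gen 2 (rule 129): 010000001001
Gen 3 (rule 218): 101000010110
Gen 4 (rule 129): 000011000000
Gen 5 (rule 218): 000111100000
Gen 6 (rule 129): 110011001111
Gen 7 (rule 218): 111111111111
Gen 8 (rule 129): 011111111110
Gen 9 (rule 218): 111111111111
Gen 10 (rule 129): 011111111110
Gen 11 (rule 218): 111111111111
Gen 12 (rule 129): 011111111110
Gen 13 (rule 218): 111111111111
Gen 14 (rule 129): 011111111110
Gen 15 (rule 218): 111111111111
Gen 16 (rule 129): 011111111110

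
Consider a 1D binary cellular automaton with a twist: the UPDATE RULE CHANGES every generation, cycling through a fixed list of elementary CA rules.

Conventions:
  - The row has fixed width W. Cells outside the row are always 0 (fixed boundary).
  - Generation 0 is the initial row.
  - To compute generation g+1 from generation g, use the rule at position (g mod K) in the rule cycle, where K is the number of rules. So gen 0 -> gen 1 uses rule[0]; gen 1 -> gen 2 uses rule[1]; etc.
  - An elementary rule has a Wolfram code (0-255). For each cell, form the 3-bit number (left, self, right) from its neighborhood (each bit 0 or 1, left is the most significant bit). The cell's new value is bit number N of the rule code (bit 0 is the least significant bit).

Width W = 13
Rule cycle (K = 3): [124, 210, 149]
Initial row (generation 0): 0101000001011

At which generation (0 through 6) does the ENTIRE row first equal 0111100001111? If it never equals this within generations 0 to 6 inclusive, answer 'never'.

Answer: 1

Derivation:
Gen 0: 0101000001011
Gen 1 (rule 124): 0111100001111
Gen 2 (rule 210): 1011110010111
Gen 3 (rule 149): 1001101010010
Gen 4 (rule 124): 1101111111011
Gen 5 (rule 210): 0100111111001
Gen 6 (rule 149): 0110011110101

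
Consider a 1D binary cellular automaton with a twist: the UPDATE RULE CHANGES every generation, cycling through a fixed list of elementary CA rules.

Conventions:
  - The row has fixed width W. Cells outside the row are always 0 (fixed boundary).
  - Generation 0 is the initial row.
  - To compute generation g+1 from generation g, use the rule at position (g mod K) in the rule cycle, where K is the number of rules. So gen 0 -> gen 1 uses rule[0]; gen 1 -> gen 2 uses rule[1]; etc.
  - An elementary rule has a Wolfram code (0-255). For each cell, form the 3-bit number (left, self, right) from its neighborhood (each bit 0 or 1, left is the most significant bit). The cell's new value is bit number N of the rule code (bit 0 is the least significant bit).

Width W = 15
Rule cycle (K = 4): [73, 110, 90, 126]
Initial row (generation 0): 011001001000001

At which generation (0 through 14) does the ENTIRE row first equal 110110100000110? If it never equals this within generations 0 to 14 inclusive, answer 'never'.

Answer: 11

Derivation:
Gen 0: 011001001000001
Gen 1 (rule 73): 011000000011100
Gen 2 (rule 110): 111000000110100
Gen 3 (rule 90): 101100001110010
Gen 4 (rule 126): 111110011011111
Gen 5 (rule 73): 100010011010001
Gen 6 (rule 110): 100110111110011
Gen 7 (rule 90): 011110100011111
Gen 8 (rule 126): 110011110110001
Gen 9 (rule 73): 110010010110100
Gen 10 (rule 110): 110110111111100
Gen 11 (rule 90): 110110100000110
Gen 12 (rule 126): 111111110001111
Gen 13 (rule 73): 100000010101001
Gen 14 (rule 110): 100000111111011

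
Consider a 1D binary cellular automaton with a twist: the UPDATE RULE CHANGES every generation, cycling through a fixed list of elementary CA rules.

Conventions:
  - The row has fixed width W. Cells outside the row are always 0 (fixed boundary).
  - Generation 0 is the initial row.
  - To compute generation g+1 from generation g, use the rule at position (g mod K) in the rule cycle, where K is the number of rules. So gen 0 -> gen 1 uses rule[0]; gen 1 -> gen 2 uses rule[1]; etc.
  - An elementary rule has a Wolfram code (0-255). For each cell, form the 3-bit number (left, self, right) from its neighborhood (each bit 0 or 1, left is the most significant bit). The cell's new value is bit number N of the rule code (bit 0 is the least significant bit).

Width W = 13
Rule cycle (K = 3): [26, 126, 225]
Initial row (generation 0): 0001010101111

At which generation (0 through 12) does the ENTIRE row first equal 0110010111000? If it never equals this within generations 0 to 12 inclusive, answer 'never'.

Answer: 4

Derivation:
Gen 0: 0001010101111
Gen 1 (rule 26): 0010000001000
Gen 2 (rule 126): 0111000011100
Gen 3 (rule 225): 0011011001101
Gen 4 (rule 26): 0110010111000
Gen 5 (rule 126): 1111111101100
Gen 6 (rule 225): 0111111110101
Gen 7 (rule 26): 1100000000000
Gen 8 (rule 126): 1110000000000
Gen 9 (rule 225): 0110111111111
Gen 10 (rule 26): 1100100000000
Gen 11 (rule 126): 1111110000000
Gen 12 (rule 225): 0111110111111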